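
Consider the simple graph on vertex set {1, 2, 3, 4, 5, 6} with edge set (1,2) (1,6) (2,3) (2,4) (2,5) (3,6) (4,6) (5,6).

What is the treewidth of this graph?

A width-2 tree decomposition is:
Bags: B1 = {1, 2, 6}  B2 = {2, 5, 6}  B3 = {2, 4, 6}  B4 = {2, 3, 6}
Tree: B1–B2, B2–B3, B3–B4
Each bag holds 3 vertices, so the decomposition has width 2, which upper-bounds the treewidth. Since 2–1–6–5–2 is a cycle in G, G is not acyclic. Forests are exactly the graphs of treewidth ≤ 1, so tw(G) ≥ 2. Combining the bounds, tw(G) = 2.

2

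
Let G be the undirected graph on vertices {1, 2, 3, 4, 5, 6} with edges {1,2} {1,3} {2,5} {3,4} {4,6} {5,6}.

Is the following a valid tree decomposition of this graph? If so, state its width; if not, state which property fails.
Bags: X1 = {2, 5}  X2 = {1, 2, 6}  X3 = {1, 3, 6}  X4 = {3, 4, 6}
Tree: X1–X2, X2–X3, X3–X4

A tree decomposition must satisfy three properties: every vertex lies in some bag; for every edge, both endpoints lie together in some bag; and for every vertex, the bags containing it form a connected subtree. Here edge (6,5) lies in no bag, so the decomposition is invalid.

No — edge (6,5) lies in no bag.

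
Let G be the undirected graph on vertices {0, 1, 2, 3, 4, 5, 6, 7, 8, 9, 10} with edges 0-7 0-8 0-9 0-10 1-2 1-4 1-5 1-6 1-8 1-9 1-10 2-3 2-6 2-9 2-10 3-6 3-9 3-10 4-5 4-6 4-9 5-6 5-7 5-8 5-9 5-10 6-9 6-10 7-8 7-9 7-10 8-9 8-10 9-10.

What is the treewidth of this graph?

4

A width-4 tree decomposition is:
Bags: B1 = {1, 5, 6, 9, 10}  B2 = {1, 5, 8, 9, 10}  B3 = {1, 2, 6, 9, 10}  B4 = {1, 4, 5, 6, 9}  B5 = {5, 7, 8, 9, 10}  B6 = {0, 7, 8, 9, 10}  B7 = {2, 3, 6, 9, 10}
Tree: B1–B2, B1–B3, B1–B4, B2–B5, B5–B6, B3–B7
The largest bag has 5 vertices, giving width 4; this decomposition certifies tw(G) ≤ 4. Conversely, {0, 7, 8, 9, 10} is a clique of size 5, and the vertices of any clique must share a bag in every tree decomposition; so some bag has ≥ 5 vertices and tw(G) ≥ 4. Combining the bounds, tw(G) = 4.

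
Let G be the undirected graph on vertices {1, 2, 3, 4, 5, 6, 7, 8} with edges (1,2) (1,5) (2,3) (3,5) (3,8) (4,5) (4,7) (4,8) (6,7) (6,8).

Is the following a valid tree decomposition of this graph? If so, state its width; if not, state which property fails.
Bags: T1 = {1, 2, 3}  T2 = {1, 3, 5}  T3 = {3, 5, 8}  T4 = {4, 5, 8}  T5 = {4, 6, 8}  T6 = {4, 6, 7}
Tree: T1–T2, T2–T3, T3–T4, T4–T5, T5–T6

Every vertex of G appears in some bag (union = {1, 2, 3, 4, 5, 6, 7, 8}); every edge is covered by a bag; and for each vertex v the set of bags containing v is connected in the bag tree. The decomposition is therefore valid. The largest bag has 3 vertices, so the width is 2.

Yes; width 2.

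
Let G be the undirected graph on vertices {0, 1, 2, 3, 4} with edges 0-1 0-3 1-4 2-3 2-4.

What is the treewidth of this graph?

A width-2 tree decomposition is:
Bags: B1 = {1, 2, 4}  B2 = {1, 2, 3}  B3 = {0, 1, 3}
Tree: B1–B2, B2–B3
Each bag holds 3 vertices, so the decomposition has width 2, which upper-bounds the treewidth. For the lower bound, G contains the cycle 1–4–2–3–0–1, so G is not a forest; only forests have treewidth ≤ 1, hence tw(G) ≥ 2. Therefore the treewidth is 2.

2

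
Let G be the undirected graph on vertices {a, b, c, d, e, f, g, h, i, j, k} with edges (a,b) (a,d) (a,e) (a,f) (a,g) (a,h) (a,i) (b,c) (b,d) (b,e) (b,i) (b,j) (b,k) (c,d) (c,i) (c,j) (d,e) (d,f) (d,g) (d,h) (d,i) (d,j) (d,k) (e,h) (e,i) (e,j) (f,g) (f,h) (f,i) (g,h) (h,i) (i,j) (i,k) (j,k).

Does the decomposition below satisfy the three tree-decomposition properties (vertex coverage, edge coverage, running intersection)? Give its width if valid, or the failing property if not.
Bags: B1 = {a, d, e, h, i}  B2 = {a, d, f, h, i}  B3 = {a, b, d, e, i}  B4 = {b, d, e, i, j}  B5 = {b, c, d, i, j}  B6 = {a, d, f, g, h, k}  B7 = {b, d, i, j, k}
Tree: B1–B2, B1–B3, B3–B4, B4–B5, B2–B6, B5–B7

A tree decomposition must satisfy three properties: every vertex lies in some bag; for every edge, both endpoints lie together in some bag; and for every vertex, the bags containing it form a connected subtree. Here bags containing vertex k are not connected in the tree, so the decomposition is invalid.

No — bags containing vertex k are not connected in the tree.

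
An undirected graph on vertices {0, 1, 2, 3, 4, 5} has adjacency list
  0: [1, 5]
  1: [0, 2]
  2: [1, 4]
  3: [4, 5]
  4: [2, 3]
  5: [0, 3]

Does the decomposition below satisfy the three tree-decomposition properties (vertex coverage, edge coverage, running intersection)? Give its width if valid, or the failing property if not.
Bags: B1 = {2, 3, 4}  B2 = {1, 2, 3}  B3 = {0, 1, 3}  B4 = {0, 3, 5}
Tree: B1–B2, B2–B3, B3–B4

Every vertex of G appears in some bag (union = {0, 1, 2, 3, 4, 5}); every edge is covered by a bag; and for each vertex v the set of bags containing v is connected in the bag tree. The decomposition is therefore valid. The largest bag has 3 vertices, so the width is 2.

Yes; width 2.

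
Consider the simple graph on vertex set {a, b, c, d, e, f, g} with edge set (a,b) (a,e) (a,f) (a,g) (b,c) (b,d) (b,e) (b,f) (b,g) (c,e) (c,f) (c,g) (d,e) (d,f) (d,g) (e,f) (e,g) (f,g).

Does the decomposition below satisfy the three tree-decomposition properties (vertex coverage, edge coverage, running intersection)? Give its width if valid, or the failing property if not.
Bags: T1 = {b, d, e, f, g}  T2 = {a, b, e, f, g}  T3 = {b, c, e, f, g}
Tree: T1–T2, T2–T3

Yes; width 4.

Every vertex of G appears in some bag (union = {a, b, c, d, e, f, g}); every edge is covered by a bag; and for each vertex v the set of bags containing v is connected in the bag tree. The decomposition is therefore valid. The largest bag has 5 vertices, so the width is 4.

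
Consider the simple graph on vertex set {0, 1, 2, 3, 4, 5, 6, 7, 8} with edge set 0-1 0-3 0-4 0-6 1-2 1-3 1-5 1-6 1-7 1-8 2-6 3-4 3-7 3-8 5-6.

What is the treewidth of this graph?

2

A width-2 tree decomposition is:
Bags: B1 = {0, 1, 6}  B2 = {1, 5, 6}  B3 = {1, 2, 6}  B4 = {0, 1, 3}  B5 = {1, 3, 8}  B6 = {1, 3, 7}  B7 = {0, 3, 4}
Tree: B1–B2, B2–B3, B1–B4, B4–B5, B5–B6, B4–B7
Each bag holds 3 vertices, so the decomposition has width 2, which upper-bounds the treewidth. For the lower bound, the 3 vertices {1, 2, 6} are pairwise adjacent, and any tree decomposition puts a clique entirely inside one bag — forcing width ≥ 2. Hence tw(G) = 2 exactly.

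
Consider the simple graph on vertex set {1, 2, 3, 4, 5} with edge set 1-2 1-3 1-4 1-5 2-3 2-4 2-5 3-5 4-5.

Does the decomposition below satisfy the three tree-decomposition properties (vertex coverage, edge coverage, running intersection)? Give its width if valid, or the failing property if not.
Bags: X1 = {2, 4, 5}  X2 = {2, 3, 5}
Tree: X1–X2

No — vertex 1 appears in no bag.

A tree decomposition must satisfy three properties: every vertex lies in some bag; for every edge, both endpoints lie together in some bag; and for every vertex, the bags containing it form a connected subtree. Here vertex 1 appears in no bag, so the decomposition is invalid.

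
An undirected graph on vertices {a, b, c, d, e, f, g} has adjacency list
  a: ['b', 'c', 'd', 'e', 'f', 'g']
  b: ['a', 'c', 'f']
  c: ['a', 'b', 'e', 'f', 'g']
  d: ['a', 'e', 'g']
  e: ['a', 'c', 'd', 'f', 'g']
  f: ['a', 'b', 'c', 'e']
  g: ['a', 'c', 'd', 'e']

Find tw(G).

3

A width-3 tree decomposition is:
Bags: B1 = {a, c, e, f}  B2 = {a, c, e, g}  B3 = {a, b, c, f}  B4 = {a, d, e, g}
Tree: B1–B2, B1–B3, B2–B4
Every bag has size at most 4, so the width is 4 − 1 = 3 and tw(G) ≤ 3. Conversely, {a, d, e, g} is a clique of size 4, and the vertices of any clique must share a bag in every tree decomposition; so some bag has ≥ 4 vertices and tw(G) ≥ 3. Therefore the treewidth is 3.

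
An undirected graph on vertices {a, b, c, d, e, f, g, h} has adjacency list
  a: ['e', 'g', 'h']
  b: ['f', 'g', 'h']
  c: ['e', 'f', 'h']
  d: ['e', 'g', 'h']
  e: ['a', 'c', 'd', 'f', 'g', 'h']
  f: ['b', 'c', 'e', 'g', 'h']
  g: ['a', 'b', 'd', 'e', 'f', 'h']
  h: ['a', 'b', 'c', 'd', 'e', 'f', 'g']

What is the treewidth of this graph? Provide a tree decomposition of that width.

Treewidth 3.
One optimal decomposition is:
Bags: B1 = {e, f, g, h}  B2 = {b, f, g, h}  B3 = {d, e, g, h}  B4 = {a, e, g, h}  B5 = {c, e, f, h}
Tree: B1–B2, B1–B3, B3–B4, B1–B5

Every bag has size at most 4, so the width is 4 − 1 = 3 and tw(G) ≤ 3. On the other hand G contains the 4-clique {d, e, g, h}. A clique must lie in a single bag of any decomposition, so no decomposition can have width below 3. The upper and lower bounds meet at 3, so that is the treewidth.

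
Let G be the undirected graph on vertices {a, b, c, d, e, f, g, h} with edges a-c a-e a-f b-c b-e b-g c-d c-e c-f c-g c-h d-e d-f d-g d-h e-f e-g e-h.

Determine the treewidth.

3

A width-3 tree decomposition is:
Bags: B1 = {c, d, e, h}  B2 = {c, d, e, g}  B3 = {c, d, e, f}  B4 = {b, c, e, g}  B5 = {a, c, e, f}
Tree: B1–B2, B1–B3, B2–B4, B3–B5
Each bag holds 4 vertices, so the decomposition has width 3, which upper-bounds the treewidth. Conversely, {c, d, e, g} is a clique of size 4, and the vertices of any clique must share a bag in every tree decomposition; so some bag has ≥ 4 vertices and tw(G) ≥ 3. The upper and lower bounds meet at 3, so that is the treewidth.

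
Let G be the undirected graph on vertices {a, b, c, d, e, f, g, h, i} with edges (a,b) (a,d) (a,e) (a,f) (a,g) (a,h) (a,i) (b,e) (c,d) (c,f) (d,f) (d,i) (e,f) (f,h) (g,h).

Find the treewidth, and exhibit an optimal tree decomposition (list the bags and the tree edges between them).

Every bag has size at most 3, so the width is 3 − 1 = 2 and tw(G) ≤ 2. On the other hand G contains the 3-clique {c, d, f}. A clique must lie in a single bag of any decomposition, so no decomposition can have width below 2. Combining the bounds, tw(G) = 2.

Treewidth 2.
Bags: B1 = {a, g, h}  B2 = {a, f, h}  B3 = {a, d, f}  B4 = {c, d, f}  B5 = {a, e, f}  B6 = {a, b, e}  B7 = {a, d, i}
Tree: B1–B2, B2–B3, B3–B4, B3–B5, B5–B6, B3–B7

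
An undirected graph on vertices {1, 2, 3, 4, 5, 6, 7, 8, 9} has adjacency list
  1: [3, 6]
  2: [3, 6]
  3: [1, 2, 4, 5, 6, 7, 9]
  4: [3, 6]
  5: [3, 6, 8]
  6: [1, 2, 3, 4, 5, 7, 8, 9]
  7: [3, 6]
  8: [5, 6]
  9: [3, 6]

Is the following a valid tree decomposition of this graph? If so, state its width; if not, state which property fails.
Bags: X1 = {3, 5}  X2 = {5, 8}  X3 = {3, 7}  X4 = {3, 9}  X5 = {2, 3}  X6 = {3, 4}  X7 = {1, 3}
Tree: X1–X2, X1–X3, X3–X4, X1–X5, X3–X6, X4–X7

No — vertex 6 appears in no bag.

A tree decomposition must satisfy three properties: every vertex lies in some bag; for every edge, both endpoints lie together in some bag; and for every vertex, the bags containing it form a connected subtree. Here vertex 6 appears in no bag, so the decomposition is invalid.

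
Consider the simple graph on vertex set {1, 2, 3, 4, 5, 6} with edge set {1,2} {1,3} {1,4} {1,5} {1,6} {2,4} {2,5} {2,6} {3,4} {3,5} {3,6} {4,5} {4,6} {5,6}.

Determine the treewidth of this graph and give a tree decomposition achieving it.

Treewidth 4.
One such decomposition:
Bags: B1 = {1, 2, 4, 5, 6}  B2 = {1, 3, 4, 5, 6}
Tree: B1–B2

Each bag holds 5 vertices, so the decomposition has width 4, which upper-bounds the treewidth. On the other hand G contains the 5-clique {1, 2, 4, 5, 6}. A clique must lie in a single bag of any decomposition, so no decomposition can have width below 4. Combining the bounds, tw(G) = 4.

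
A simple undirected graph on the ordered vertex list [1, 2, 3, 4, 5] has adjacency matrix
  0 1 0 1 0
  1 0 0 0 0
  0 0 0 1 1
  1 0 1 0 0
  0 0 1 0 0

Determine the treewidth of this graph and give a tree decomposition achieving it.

Each bag holds 2 vertices, so the decomposition has width 1, which upper-bounds the treewidth. Since G has at least one edge (e.g. 2–1), it is not an edgeless graph, so tw(G) ≥ 1. Therefore the treewidth is 1.

Treewidth 1.
One such decomposition:
Bags: B1 = {1, 2}  B2 = {1, 4}  B3 = {3, 4}  B4 = {3, 5}
Tree: B1–B2, B2–B3, B3–B4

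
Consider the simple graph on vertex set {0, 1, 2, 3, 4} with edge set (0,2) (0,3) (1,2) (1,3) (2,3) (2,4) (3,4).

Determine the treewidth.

A width-2 tree decomposition is:
Bags: B1 = {1, 2, 3}  B2 = {0, 2, 3}  B3 = {2, 3, 4}
Tree: B1–B2, B2–B3
The largest bag has 3 vertices, giving width 2; this decomposition certifies tw(G) ≤ 2. For the lower bound, the 3 vertices {0, 2, 3} are pairwise adjacent, and any tree decomposition puts a clique entirely inside one bag — forcing width ≥ 2. Therefore the treewidth is 2.

2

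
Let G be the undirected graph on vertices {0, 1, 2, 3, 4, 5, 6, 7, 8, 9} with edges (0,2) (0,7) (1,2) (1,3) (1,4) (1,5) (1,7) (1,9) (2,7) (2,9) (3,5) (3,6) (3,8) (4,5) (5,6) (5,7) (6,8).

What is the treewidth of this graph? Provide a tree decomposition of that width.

Treewidth 2.
Bags: B1 = {1, 5, 7}  B2 = {1, 2, 7}  B3 = {1, 3, 5}  B4 = {1, 2, 9}  B5 = {3, 5, 6}  B6 = {1, 4, 5}  B7 = {3, 6, 8}  B8 = {0, 2, 7}
Tree: B1–B2, B1–B3, B2–B4, B3–B5, B3–B6, B5–B7, B2–B8

Every bag has size at most 3, so the width is 3 − 1 = 2 and tw(G) ≤ 2. On the other hand G contains the 3-clique {0, 2, 7}. A clique must lie in a single bag of any decomposition, so no decomposition can have width below 2. Combining the bounds, tw(G) = 2.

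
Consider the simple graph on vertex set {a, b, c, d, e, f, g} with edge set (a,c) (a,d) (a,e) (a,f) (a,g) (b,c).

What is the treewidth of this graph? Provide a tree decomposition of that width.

Treewidth 1.
Bags: B1 = {a, c}  B2 = {a, d}  B3 = {a, f}  B4 = {b, c}  B5 = {a, e}  B6 = {a, g}
Tree: B1–B2, B2–B3, B1–B4, B2–B5, B1–B6

Each bag holds 2 vertices, so the decomposition has width 1, which upper-bounds the treewidth. G has an edge, so its treewidth is at least 1. Combining the bounds, tw(G) = 1.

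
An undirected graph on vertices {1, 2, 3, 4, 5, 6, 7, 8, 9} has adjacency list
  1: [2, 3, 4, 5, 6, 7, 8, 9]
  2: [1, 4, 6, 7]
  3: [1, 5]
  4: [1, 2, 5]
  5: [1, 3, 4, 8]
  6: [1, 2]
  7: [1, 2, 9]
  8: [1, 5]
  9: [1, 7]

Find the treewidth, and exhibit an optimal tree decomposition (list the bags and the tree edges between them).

Treewidth 2.
One optimal decomposition is:
Bags: B1 = {1, 2, 4}  B2 = {1, 4, 5}  B3 = {1, 5, 8}  B4 = {1, 3, 5}  B5 = {1, 2, 7}  B6 = {1, 7, 9}  B7 = {1, 2, 6}
Tree: B1–B2, B2–B3, B2–B4, B1–B5, B5–B6, B1–B7

Every bag has size at most 3, so the width is 3 − 1 = 2 and tw(G) ≤ 2. On the other hand G contains the 3-clique {1, 2, 4}. A clique must lie in a single bag of any decomposition, so no decomposition can have width below 2. Therefore the treewidth is 2.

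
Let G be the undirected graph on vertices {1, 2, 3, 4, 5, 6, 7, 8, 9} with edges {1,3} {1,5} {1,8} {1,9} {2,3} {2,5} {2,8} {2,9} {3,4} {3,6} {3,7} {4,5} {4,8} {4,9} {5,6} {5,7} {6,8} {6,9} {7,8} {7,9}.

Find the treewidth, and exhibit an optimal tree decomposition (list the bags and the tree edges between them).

Every bag has size at most 5, so the width is 5 − 1 = 4 and tw(G) ≤ 4. For the lower bound: the 5 vertex sets {2,5}, {3,6}, {4,8}, {9}, {1} are disjoint, each induces a connected subgraph, and every pair is joined by at least one edge of G. Contracting each set to a single vertex therefore yields K_{5} as a minor, and since treewidth is minor-monotone, tw(G) ≥ tw(K_{5}) = 4. Hence tw(G) = 4 exactly.

Treewidth 4.
Bags: B1 = {2, 3, 5, 8, 9}  B2 = {3, 5, 6, 8, 9}  B3 = {3, 4, 5, 8, 9}  B4 = {1, 3, 5, 8, 9}  B5 = {3, 5, 7, 8, 9}
Tree: B1–B2, B2–B3, B3–B4, B4–B5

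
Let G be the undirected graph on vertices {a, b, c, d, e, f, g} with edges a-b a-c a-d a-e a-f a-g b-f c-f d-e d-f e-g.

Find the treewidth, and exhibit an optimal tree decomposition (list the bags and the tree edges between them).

Treewidth 2.
Bags: B1 = {a, d, e}  B2 = {a, d, f}  B3 = {a, b, f}  B4 = {a, e, g}  B5 = {a, c, f}
Tree: B1–B2, B2–B3, B1–B4, B3–B5

Every bag has size at most 3, so the width is 3 − 1 = 2 and tw(G) ≤ 2. For the lower bound, the 3 vertices {a, e, g} are pairwise adjacent, and any tree decomposition puts a clique entirely inside one bag — forcing width ≥ 2. Hence tw(G) = 2 exactly.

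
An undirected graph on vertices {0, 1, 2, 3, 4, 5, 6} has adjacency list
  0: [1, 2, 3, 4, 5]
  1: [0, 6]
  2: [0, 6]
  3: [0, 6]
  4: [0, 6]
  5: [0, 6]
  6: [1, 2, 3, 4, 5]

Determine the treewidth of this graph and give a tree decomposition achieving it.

Every bag has size at most 3, so the width is 3 − 1 = 2 and tw(G) ≤ 2. For the lower bound, G contains the cycle 6–4–0–5–6, so G is not a forest; only forests have treewidth ≤ 1, hence tw(G) ≥ 2. Combining the bounds, tw(G) = 2.

Treewidth 2.
One such decomposition:
Bags: B1 = {0, 4, 6}  B2 = {0, 5, 6}  B3 = {0, 1, 6}  B4 = {0, 2, 6}  B5 = {0, 3, 6}
Tree: B1–B2, B2–B3, B3–B4, B4–B5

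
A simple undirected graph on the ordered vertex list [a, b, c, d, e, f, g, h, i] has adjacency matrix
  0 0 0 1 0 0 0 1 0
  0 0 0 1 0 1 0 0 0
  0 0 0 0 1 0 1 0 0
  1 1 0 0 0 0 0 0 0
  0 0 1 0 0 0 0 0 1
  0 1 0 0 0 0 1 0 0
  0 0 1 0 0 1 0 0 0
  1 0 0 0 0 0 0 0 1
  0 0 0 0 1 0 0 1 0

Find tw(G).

A width-2 tree decomposition is:
Bags: B1 = {a, b, d}  B2 = {a, b, h}  B3 = {b, h, i}  B4 = {b, e, i}  B5 = {b, c, e}  B6 = {b, c, g}  B7 = {b, f, g}
Tree: B1–B2, B2–B3, B3–B4, B4–B5, B5–B6, B6–B7
Every bag has size at most 3, so the width is 3 − 1 = 2 and tw(G) ≤ 2. For the lower bound, G contains the cycle b–d–a–h–i–e–c–g–f–b, so G is not a forest; only forests have treewidth ≤ 1, hence tw(G) ≥ 2. Therefore the treewidth is 2.

2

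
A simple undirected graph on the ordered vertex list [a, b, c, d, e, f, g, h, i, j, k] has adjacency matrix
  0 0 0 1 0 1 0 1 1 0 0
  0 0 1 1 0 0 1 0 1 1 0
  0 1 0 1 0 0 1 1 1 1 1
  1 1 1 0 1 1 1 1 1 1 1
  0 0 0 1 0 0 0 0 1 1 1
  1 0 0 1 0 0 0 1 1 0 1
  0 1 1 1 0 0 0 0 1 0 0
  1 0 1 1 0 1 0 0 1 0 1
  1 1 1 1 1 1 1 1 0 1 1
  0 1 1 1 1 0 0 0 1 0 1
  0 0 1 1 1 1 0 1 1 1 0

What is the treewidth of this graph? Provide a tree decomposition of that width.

Treewidth 4.
One such decomposition:
Bags: B1 = {c, d, h, i, k}  B2 = {d, f, h, i, k}  B3 = {c, d, i, j, k}  B4 = {b, c, d, i, j}  B5 = {d, e, i, j, k}  B6 = {b, c, d, g, i}  B7 = {a, d, f, h, i}
Tree: B1–B2, B1–B3, B3–B4, B3–B5, B4–B6, B2–B7

Every bag has size at most 5, so the width is 5 − 1 = 4 and tw(G) ≤ 4. On the other hand G contains the 5-clique {b, c, d, g, i}. A clique must lie in a single bag of any decomposition, so no decomposition can have width below 4. Combining the bounds, tw(G) = 4.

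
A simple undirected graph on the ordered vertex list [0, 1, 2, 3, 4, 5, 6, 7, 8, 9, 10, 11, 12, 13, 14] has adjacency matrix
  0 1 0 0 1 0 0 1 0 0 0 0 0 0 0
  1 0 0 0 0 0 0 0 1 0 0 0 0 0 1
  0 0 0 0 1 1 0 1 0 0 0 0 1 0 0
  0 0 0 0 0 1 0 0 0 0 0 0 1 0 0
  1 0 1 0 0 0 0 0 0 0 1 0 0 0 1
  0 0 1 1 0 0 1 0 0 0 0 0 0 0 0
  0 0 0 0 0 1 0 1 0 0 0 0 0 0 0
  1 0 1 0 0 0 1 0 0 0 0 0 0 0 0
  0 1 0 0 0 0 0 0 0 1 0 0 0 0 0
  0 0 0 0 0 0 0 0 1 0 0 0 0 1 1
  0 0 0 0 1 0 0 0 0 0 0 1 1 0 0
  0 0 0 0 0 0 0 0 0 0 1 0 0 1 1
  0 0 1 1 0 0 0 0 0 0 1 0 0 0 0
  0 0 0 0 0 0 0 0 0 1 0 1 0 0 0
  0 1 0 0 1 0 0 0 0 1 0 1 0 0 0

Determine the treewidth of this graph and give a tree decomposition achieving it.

Each bag holds 4 vertices, so the decomposition has width 3, which upper-bounds the treewidth. For the lower bound: the 4 vertex sets {8,9,13}, {1}, {14}, {0,4,10,11} are disjoint, each induces a connected subgraph, and every pair is joined by at least one edge of G. Contracting each set to a single vertex therefore yields K_{4} as a minor, and since treewidth is minor-monotone, tw(G) ≥ tw(K_{4}) = 3. Therefore the treewidth is 3.

Treewidth 3.
One such decomposition:
Bags: B1 = {1, 8, 9, 13}  B2 = {1, 9, 13, 14}  B3 = {1, 11, 13, 14}  B4 = {0, 1, 11, 14}  B5 = {0, 4, 11, 14}  B6 = {0, 4, 10, 11}  B7 = {0, 4, 7, 10}  B8 = {2, 4, 7, 10}  B9 = {2, 7, 10, 12}  B10 = {2, 6, 7, 12}  B11 = {2, 5, 6, 12}  B12 = {3, 5, 6, 12}
Tree: B1–B2, B2–B3, B3–B4, B4–B5, B5–B6, B6–B7, B7–B8, B8–B9, B9–B10, B10–B11, B11–B12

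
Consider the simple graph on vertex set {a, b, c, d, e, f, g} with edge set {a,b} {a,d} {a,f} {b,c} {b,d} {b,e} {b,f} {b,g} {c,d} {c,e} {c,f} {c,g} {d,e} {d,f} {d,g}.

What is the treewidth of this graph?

3

A width-3 tree decomposition is:
Bags: B1 = {b, c, d, f}  B2 = {a, b, d, f}  B3 = {b, c, d, e}  B4 = {b, c, d, g}
Tree: B1–B2, B1–B3, B3–B4
Each bag holds 4 vertices, so the decomposition has width 3, which upper-bounds the treewidth. On the other hand G contains the 4-clique {b, c, d, g}. A clique must lie in a single bag of any decomposition, so no decomposition can have width below 3. Hence tw(G) = 3 exactly.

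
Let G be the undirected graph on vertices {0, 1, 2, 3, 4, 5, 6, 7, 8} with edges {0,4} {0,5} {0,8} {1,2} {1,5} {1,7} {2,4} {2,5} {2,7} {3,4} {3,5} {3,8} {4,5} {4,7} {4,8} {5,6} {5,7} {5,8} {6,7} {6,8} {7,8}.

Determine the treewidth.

3

A width-3 tree decomposition is:
Bags: B1 = {0, 4, 5, 8}  B2 = {4, 5, 7, 8}  B3 = {5, 6, 7, 8}  B4 = {2, 4, 5, 7}  B5 = {1, 2, 5, 7}  B6 = {3, 4, 5, 8}
Tree: B1–B2, B2–B3, B2–B4, B4–B5, B2–B6
The largest bag has 4 vertices, giving width 3; this decomposition certifies tw(G) ≤ 3. On the other hand G contains the 4-clique {1, 2, 5, 7}. A clique must lie in a single bag of any decomposition, so no decomposition can have width below 3. Combining the bounds, tw(G) = 3.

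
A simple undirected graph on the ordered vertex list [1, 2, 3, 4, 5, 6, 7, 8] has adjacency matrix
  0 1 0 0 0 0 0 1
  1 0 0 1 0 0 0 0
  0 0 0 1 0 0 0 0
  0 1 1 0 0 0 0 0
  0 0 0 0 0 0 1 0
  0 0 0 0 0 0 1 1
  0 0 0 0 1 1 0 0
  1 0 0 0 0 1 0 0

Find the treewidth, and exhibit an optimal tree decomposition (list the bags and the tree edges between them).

Treewidth 1.
Bags: B1 = {3, 4}  B2 = {2, 4}  B3 = {1, 2}  B4 = {1, 8}  B5 = {6, 8}  B6 = {6, 7}  B7 = {5, 7}
Tree: B1–B2, B2–B3, B3–B4, B4–B5, B5–B6, B6–B7

Each bag holds 2 vertices, so the decomposition has width 1, which upper-bounds the treewidth. G has an edge, so its treewidth is at least 1. The upper and lower bounds meet at 1, so that is the treewidth.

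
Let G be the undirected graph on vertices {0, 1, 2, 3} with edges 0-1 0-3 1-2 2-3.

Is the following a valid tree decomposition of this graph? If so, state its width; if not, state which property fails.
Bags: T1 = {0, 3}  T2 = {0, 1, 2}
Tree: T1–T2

A tree decomposition must satisfy three properties: every vertex lies in some bag; for every edge, both endpoints lie together in some bag; and for every vertex, the bags containing it form a connected subtree. Here edge (2,3) lies in no bag, so the decomposition is invalid.

No — edge (2,3) lies in no bag.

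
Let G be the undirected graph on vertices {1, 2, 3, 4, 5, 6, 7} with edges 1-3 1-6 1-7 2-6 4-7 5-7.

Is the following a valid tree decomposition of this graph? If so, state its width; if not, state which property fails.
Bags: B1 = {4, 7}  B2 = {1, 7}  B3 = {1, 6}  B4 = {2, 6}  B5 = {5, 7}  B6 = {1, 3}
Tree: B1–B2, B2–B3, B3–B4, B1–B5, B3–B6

Checking the three conditions: (i) the bags cover all of {1, 2, 3, 4, 5, 6, 7}; (ii) for each edge, some bag contains both endpoints; (iii) the bags containing any fixed vertex form a subtree. All hold, so the decomposition is valid with width 2 − 1 = 1.

Yes; width 1.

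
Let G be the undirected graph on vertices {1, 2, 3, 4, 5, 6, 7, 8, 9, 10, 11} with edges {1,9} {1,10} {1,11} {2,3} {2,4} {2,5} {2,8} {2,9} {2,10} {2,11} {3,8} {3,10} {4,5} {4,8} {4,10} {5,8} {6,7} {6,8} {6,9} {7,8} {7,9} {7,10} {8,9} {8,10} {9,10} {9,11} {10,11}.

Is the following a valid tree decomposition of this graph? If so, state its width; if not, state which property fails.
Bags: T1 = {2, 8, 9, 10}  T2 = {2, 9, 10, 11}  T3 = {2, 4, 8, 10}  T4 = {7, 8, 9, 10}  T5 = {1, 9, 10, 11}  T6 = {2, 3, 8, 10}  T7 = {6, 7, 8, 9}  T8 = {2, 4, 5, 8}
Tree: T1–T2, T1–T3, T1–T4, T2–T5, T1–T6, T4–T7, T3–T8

Yes; width 3.

Every vertex of G appears in some bag (union = {1, 2, 3, 4, 5, 6, 7, 8, 9, 10, 11}); every edge is covered by a bag; and for each vertex v the set of bags containing v is connected in the bag tree. The decomposition is therefore valid. The largest bag has 4 vertices, so the width is 3.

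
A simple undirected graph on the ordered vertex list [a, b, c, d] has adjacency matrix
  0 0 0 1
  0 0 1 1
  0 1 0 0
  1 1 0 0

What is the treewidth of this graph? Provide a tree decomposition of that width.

Treewidth 1.
Bags: B1 = {a, d}  B2 = {b, d}  B3 = {b, c}
Tree: B1–B2, B2–B3

The largest bag has 2 vertices, giving width 1; this decomposition certifies tw(G) ≤ 1. Any graph with an edge has treewidth ≥ 1, and G has the edge a–d. Therefore the treewidth is 1.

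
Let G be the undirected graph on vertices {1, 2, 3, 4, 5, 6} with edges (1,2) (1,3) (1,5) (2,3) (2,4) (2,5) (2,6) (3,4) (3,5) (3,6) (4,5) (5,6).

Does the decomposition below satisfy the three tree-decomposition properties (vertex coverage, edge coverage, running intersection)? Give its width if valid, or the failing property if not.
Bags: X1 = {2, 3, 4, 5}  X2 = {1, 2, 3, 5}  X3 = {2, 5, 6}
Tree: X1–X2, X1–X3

No — edge (3,6) lies in no bag.

A tree decomposition must satisfy three properties: every vertex lies in some bag; for every edge, both endpoints lie together in some bag; and for every vertex, the bags containing it form a connected subtree. Here edge (3,6) lies in no bag, so the decomposition is invalid.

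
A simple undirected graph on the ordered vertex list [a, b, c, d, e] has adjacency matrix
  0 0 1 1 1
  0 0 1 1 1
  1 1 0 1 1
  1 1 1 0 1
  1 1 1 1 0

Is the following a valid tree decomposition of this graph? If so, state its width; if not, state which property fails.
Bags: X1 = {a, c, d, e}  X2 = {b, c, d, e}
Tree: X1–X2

Yes; width 3.

Every vertex of G appears in some bag (union = {a, b, c, d, e}); every edge is covered by a bag; and for each vertex v the set of bags containing v is connected in the bag tree. The decomposition is therefore valid. The largest bag has 4 vertices, so the width is 3.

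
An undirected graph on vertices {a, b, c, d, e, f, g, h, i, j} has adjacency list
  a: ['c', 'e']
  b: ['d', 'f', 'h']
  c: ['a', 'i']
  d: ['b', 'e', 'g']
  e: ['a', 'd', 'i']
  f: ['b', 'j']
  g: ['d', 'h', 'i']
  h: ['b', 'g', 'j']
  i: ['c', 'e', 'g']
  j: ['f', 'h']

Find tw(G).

A width-2 tree decomposition is:
Bags: B1 = {a, c, i}  B2 = {a, e, i}  B3 = {e, g, i}  B4 = {d, e, g}  B5 = {d, g, h}  B6 = {b, d, h}  B7 = {b, h, j}  B8 = {b, f, j}
Tree: B1–B2, B2–B3, B3–B4, B4–B5, B5–B6, B6–B7, B7–B8
The largest bag has 3 vertices, giving width 2; this decomposition certifies tw(G) ≤ 2. For the lower bound, G contains the cycle c–a–e–i–c, so G is not a forest; only forests have treewidth ≤ 1, hence tw(G) ≥ 2. Hence tw(G) = 2 exactly.

2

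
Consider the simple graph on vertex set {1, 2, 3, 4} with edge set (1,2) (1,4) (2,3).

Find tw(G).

A width-1 tree decomposition is:
Bags: B1 = {1, 2}  B2 = {1, 4}  B3 = {2, 3}
Tree: B1–B2, B1–B3
The largest bag has 2 vertices, giving width 1; this decomposition certifies tw(G) ≤ 1. Since G has at least one edge (e.g. 2–1), it is not an edgeless graph, so tw(G) ≥ 1. The upper and lower bounds meet at 1, so that is the treewidth.

1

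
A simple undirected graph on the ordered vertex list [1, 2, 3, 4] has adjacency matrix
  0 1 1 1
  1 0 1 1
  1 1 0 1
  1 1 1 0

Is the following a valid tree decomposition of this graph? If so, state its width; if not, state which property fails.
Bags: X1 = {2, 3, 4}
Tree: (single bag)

A tree decomposition must satisfy three properties: every vertex lies in some bag; for every edge, both endpoints lie together in some bag; and for every vertex, the bags containing it form a connected subtree. Here vertex 1 appears in no bag, so the decomposition is invalid.

No — vertex 1 appears in no bag.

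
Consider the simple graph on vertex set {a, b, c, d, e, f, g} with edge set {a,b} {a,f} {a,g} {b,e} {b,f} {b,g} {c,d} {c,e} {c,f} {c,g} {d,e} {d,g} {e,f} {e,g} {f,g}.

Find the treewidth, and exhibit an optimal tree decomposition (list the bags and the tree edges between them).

Treewidth 3.
One such decomposition:
Bags: B1 = {b, e, f, g}  B2 = {c, e, f, g}  B3 = {a, b, f, g}  B4 = {c, d, e, g}
Tree: B1–B2, B1–B3, B2–B4

The largest bag has 4 vertices, giving width 3; this decomposition certifies tw(G) ≤ 3. Conversely, {c, d, e, g} is a clique of size 4, and the vertices of any clique must share a bag in every tree decomposition; so some bag has ≥ 4 vertices and tw(G) ≥ 3. Combining the bounds, tw(G) = 3.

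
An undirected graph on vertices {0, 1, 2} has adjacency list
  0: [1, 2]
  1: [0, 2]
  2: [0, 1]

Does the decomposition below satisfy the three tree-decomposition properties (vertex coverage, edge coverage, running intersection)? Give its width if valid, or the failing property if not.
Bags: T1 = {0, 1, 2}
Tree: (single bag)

Yes; width 2.

Every vertex of G appears in some bag (union = {0, 1, 2}); every edge is covered by a bag; and for each vertex v the set of bags containing v is connected in the bag tree. The decomposition is therefore valid. The largest bag has 3 vertices, so the width is 2.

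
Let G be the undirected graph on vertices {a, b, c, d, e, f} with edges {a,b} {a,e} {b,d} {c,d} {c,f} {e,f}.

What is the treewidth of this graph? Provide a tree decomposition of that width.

Treewidth 2.
One such decomposition:
Bags: B1 = {a, b, e}  B2 = {b, d, e}  B3 = {c, d, e}  B4 = {c, e, f}
Tree: B1–B2, B2–B3, B3–B4

The largest bag has 3 vertices, giving width 2; this decomposition certifies tw(G) ≤ 2. The edges e–a–b–d–c–f–e form a cycle, so G is not a tree and its treewidth is at least 2. The upper and lower bounds meet at 2, so that is the treewidth.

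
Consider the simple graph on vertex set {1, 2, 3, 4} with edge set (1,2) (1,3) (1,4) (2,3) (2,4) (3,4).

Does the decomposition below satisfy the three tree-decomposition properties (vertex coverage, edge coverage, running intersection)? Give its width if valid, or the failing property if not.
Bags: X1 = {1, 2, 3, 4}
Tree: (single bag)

Every vertex of G appears in some bag (union = {1, 2, 3, 4}); every edge is covered by a bag; and for each vertex v the set of bags containing v is connected in the bag tree. The decomposition is therefore valid. The largest bag has 4 vertices, so the width is 3.

Yes; width 3.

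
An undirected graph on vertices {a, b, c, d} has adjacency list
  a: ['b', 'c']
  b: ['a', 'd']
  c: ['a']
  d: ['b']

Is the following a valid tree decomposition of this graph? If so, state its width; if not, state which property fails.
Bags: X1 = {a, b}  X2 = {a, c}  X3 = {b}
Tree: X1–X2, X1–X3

No — vertex d appears in no bag.

A tree decomposition must satisfy three properties: every vertex lies in some bag; for every edge, both endpoints lie together in some bag; and for every vertex, the bags containing it form a connected subtree. Here vertex d appears in no bag, so the decomposition is invalid.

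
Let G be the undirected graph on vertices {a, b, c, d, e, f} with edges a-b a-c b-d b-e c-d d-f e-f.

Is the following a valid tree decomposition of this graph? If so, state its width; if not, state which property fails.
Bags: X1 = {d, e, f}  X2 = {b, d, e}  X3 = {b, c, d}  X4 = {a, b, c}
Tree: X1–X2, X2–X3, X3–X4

Vertex coverage: the bags together contain {a, b, c, d, e, f}, the full vertex set. Edge coverage: each edge of G has both endpoints in at least one bag. Running intersection: for every vertex, the bags containing it form a connected subtree. All three properties hold, so this is a valid tree decomposition of width max|bag| − 1 = 2, and hence tw(G) ≤ 2.

Yes; width 2.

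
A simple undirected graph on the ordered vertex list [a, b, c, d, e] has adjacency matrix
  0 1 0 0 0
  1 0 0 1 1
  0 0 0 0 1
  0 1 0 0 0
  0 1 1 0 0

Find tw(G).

1

A width-1 tree decomposition is:
Bags: B1 = {c, e}  B2 = {b, e}  B3 = {b, d}  B4 = {a, b}
Tree: B1–B2, B2–B3, B3–B4
The largest bag has 2 vertices, giving width 1; this decomposition certifies tw(G) ≤ 1. G has an edge, so its treewidth is at least 1. The upper and lower bounds meet at 1, so that is the treewidth.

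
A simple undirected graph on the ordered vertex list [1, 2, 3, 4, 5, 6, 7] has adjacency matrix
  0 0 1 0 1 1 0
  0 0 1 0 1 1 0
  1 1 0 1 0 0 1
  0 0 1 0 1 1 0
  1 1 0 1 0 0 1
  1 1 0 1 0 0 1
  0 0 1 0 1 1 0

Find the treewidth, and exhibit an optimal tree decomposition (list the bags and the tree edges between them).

Every bag has size at most 4, so the width is 4 − 1 = 3 and tw(G) ≤ 3. For the lower bound: the 4 vertex sets {6,7}, {2,5}, {3}, {4} are disjoint, each induces a connected subgraph, and every pair is joined by at least one edge of G. Contracting each set to a single vertex therefore yields K_{4} as a minor, and since treewidth is minor-monotone, tw(G) ≥ tw(K_{4}) = 3. The upper and lower bounds meet at 3, so that is the treewidth.

Treewidth 3.
One such decomposition:
Bags: B1 = {3, 5, 6, 7}  B2 = {2, 3, 5, 6}  B3 = {3, 4, 5, 6}  B4 = {1, 3, 5, 6}
Tree: B1–B2, B2–B3, B3–B4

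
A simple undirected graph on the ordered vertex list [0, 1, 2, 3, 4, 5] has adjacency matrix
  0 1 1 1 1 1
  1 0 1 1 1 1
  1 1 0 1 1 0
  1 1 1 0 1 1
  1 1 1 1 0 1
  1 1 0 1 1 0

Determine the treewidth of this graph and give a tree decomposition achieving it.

Treewidth 4.
One such decomposition:
Bags: B1 = {0, 1, 3, 4, 5}  B2 = {0, 1, 2, 3, 4}
Tree: B1–B2

Each bag holds 5 vertices, so the decomposition has width 4, which upper-bounds the treewidth. On the other hand G contains the 5-clique {0, 1, 2, 3, 4}. A clique must lie in a single bag of any decomposition, so no decomposition can have width below 4. Therefore the treewidth is 4.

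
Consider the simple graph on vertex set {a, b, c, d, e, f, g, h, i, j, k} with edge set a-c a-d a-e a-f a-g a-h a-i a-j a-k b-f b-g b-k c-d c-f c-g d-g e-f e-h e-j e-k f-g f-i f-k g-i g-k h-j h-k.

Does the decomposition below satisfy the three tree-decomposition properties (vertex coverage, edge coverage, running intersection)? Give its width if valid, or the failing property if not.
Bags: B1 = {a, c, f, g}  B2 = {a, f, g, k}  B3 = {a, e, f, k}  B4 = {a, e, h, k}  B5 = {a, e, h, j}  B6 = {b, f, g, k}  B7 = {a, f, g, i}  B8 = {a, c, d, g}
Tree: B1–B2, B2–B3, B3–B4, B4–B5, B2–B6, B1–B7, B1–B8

Every vertex of G appears in some bag (union = {a, b, c, d, e, f, g, h, i, j, k}); every edge is covered by a bag; and for each vertex v the set of bags containing v is connected in the bag tree. The decomposition is therefore valid. The largest bag has 4 vertices, so the width is 3.

Yes; width 3.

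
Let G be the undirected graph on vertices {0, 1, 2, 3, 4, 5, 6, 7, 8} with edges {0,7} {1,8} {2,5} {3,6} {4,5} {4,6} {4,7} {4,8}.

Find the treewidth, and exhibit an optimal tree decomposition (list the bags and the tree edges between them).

The largest bag has 2 vertices, giving width 1; this decomposition certifies tw(G) ≤ 1. Any graph with an edge has treewidth ≥ 1, and G has the edge 5–4. The upper and lower bounds meet at 1, so that is the treewidth.

Treewidth 1.
One optimal decomposition is:
Bags: B1 = {4, 5}  B2 = {4, 6}  B3 = {4, 8}  B4 = {2, 5}  B5 = {4, 7}  B6 = {1, 8}  B7 = {3, 6}  B8 = {0, 7}
Tree: B1–B2, B2–B3, B1–B4, B1–B5, B3–B6, B2–B7, B5–B8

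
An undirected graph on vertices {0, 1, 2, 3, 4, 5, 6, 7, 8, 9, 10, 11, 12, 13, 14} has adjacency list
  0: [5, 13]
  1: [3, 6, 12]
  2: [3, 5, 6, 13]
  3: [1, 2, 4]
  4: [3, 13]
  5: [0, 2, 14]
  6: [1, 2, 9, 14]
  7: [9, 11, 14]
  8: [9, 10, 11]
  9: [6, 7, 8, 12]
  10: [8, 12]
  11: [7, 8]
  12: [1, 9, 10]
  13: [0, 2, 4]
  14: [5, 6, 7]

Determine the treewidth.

A width-3 tree decomposition is:
Bags: B1 = {0, 3, 4, 13}  B2 = {0, 2, 3, 13}  B3 = {0, 2, 3, 5}  B4 = {1, 2, 3, 5}  B5 = {1, 2, 5, 6}  B6 = {1, 5, 6, 14}  B7 = {1, 6, 12, 14}  B8 = {6, 9, 12, 14}  B9 = {7, 9, 12, 14}  B10 = {7, 9, 10, 12}  B11 = {7, 8, 9, 10}  B12 = {7, 8, 10, 11}
Tree: B1–B2, B2–B3, B3–B4, B4–B5, B5–B6, B6–B7, B7–B8, B8–B9, B9–B10, B10–B11, B11–B12
The largest bag has 4 vertices, giving width 3; this decomposition certifies tw(G) ≤ 3. For the lower bound: the 4 vertex sets {0,4,13}, {3}, {2}, {1,5,6,14} are disjoint, each induces a connected subgraph, and every pair is joined by at least one edge of G. Contracting each set to a single vertex therefore yields K_{4} as a minor, and since treewidth is minor-monotone, tw(G) ≥ tw(K_{4}) = 3. Hence tw(G) = 3 exactly.

3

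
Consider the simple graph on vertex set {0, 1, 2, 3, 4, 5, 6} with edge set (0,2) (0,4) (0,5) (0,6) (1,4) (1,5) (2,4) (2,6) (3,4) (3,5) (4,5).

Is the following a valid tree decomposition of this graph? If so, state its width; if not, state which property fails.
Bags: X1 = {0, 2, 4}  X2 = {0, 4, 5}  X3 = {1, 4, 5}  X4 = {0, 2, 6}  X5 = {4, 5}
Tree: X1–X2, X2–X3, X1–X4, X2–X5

No — vertex 3 appears in no bag.

A tree decomposition must satisfy three properties: every vertex lies in some bag; for every edge, both endpoints lie together in some bag; and for every vertex, the bags containing it form a connected subtree. Here vertex 3 appears in no bag, so the decomposition is invalid.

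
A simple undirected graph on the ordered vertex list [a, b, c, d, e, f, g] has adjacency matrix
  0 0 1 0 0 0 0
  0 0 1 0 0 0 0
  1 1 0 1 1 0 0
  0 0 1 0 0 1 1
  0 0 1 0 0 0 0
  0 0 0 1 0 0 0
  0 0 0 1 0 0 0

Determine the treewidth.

A width-1 tree decomposition is:
Bags: B1 = {c, e}  B2 = {c, d}  B3 = {a, c}  B4 = {d, f}  B5 = {d, g}  B6 = {b, c}
Tree: B1–B2, B2–B3, B2–B4, B2–B5, B1–B6
Every bag has size at most 2, so the width is 2 − 1 = 1 and tw(G) ≤ 1. Any graph with an edge has treewidth ≥ 1, and G has the edge e–c. Combining the bounds, tw(G) = 1.

1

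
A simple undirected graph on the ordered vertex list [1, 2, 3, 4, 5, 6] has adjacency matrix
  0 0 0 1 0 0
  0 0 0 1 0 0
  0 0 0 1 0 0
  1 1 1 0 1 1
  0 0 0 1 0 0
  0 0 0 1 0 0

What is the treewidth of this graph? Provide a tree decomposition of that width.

Treewidth 1.
One optimal decomposition is:
Bags: B1 = {4, 6}  B2 = {2, 4}  B3 = {1, 4}  B4 = {3, 4}  B5 = {4, 5}
Tree: B1–B2, B1–B3, B1–B4, B1–B5

Every bag has size at most 2, so the width is 2 − 1 = 1 and tw(G) ≤ 1. Since G has at least one edge (e.g. 4–6), it is not an edgeless graph, so tw(G) ≥ 1. The upper and lower bounds meet at 1, so that is the treewidth.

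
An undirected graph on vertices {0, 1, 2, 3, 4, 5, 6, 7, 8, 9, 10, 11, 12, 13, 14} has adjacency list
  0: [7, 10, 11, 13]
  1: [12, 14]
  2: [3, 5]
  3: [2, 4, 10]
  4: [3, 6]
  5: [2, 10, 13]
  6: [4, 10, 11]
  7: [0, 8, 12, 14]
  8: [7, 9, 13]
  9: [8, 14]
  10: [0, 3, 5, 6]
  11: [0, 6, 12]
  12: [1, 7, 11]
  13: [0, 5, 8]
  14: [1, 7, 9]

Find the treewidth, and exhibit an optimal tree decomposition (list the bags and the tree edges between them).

Treewidth 3.
One such decomposition:
Bags: B1 = {1, 8, 9, 14}  B2 = {1, 7, 8, 14}  B3 = {1, 7, 8, 12}  B4 = {7, 8, 12, 13}  B5 = {0, 7, 12, 13}  B6 = {0, 11, 12, 13}  B7 = {0, 5, 11, 13}  B8 = {0, 5, 10, 11}  B9 = {5, 6, 10, 11}  B10 = {2, 5, 6, 10}  B11 = {2, 3, 6, 10}  B12 = {2, 3, 4, 6}
Tree: B1–B2, B2–B3, B3–B4, B4–B5, B5–B6, B6–B7, B7–B8, B8–B9, B9–B10, B10–B11, B11–B12

Each bag holds 4 vertices, so the decomposition has width 3, which upper-bounds the treewidth. For the lower bound: the 4 vertex sets {1,9,14}, {8}, {7}, {0,11,12,13} are disjoint, each induces a connected subgraph, and every pair is joined by at least one edge of G. Contracting each set to a single vertex therefore yields K_{4} as a minor, and since treewidth is minor-monotone, tw(G) ≥ tw(K_{4}) = 3. Hence tw(G) = 3 exactly.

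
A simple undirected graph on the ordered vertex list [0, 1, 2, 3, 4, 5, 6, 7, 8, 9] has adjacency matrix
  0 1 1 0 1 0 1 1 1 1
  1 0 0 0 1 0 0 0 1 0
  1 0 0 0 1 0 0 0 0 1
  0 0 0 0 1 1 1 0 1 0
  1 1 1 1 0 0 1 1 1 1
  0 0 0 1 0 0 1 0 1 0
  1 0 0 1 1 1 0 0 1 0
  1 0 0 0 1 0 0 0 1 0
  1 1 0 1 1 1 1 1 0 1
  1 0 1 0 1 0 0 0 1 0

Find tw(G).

A width-3 tree decomposition is:
Bags: B1 = {3, 4, 6, 8}  B2 = {3, 5, 6, 8}  B3 = {0, 4, 6, 8}  B4 = {0, 4, 8, 9}  B5 = {0, 2, 4, 9}  B6 = {0, 1, 4, 8}  B7 = {0, 4, 7, 8}
Tree: B1–B2, B1–B3, B3–B4, B4–B5, B3–B6, B6–B7
Each bag holds 4 vertices, so the decomposition has width 3, which upper-bounds the treewidth. On the other hand G contains the 4-clique {0, 1, 4, 8}. A clique must lie in a single bag of any decomposition, so no decomposition can have width below 3. The upper and lower bounds meet at 3, so that is the treewidth.

3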